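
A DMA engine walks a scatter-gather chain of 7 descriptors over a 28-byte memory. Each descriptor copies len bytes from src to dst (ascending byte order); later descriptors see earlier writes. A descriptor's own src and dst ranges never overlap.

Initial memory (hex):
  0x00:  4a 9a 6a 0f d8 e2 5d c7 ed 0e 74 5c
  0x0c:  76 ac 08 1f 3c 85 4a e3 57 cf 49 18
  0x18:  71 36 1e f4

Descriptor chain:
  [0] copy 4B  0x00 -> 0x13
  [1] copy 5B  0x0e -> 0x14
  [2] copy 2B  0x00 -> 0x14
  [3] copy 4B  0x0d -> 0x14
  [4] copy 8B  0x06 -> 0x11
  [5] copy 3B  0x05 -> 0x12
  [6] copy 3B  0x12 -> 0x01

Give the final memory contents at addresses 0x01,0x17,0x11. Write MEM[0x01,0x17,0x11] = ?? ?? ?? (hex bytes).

MEM[0x01,0x17,0x11] = e2 76 5d

#0 dst[0x13+4] := {0x4a,0x9a,0x6a,0x0f}
#1 dst[0x14+5] := {0x08,0x1f,0x3c,0x85,0x4a}
#2 dst[0x14+2] := {0x4a,0x9a}
#3 dst[0x14+4] := {0xac,0x08,0x1f,0x3c}
#4 dst[0x11+8] := {0x5d,0xc7,0xed,0x0e,0x74,0x5c,0x76,0xac}
#5 dst[0x12+3] := {0xe2,0x5d,0xc7}
#6 dst[0x01+3] := {0xe2,0x5d,0xc7}
query mem[0x01]=0xe2, mem[0x17]=0x76, mem[0x11]=0x5d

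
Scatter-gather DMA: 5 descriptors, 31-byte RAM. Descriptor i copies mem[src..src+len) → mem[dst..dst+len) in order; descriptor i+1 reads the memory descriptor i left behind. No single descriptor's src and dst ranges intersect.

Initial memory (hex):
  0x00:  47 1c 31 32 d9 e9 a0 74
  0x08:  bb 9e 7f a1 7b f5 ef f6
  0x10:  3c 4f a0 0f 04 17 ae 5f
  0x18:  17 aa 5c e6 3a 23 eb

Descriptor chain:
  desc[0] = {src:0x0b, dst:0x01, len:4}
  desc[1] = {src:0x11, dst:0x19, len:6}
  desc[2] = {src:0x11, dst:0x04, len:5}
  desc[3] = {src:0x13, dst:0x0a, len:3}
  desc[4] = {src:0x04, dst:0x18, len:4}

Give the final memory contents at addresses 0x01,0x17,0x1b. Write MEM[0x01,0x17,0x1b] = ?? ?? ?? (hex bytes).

MEM[0x01,0x17,0x1b] = a1 5f 04

  after D0: wrote 4B at 0x01 = a17bf5ef
  after D1: wrote 6B at 0x19 = 4fa00f0417ae
  after D2: wrote 5B at 0x04 = 4fa00f0417
  after D3: wrote 3B at 0x0a = 0f0417
  after D4: wrote 4B at 0x18 = 4fa00f04
query mem[0x01]=0xa1, mem[0x17]=0x5f, mem[0x1b]=0x04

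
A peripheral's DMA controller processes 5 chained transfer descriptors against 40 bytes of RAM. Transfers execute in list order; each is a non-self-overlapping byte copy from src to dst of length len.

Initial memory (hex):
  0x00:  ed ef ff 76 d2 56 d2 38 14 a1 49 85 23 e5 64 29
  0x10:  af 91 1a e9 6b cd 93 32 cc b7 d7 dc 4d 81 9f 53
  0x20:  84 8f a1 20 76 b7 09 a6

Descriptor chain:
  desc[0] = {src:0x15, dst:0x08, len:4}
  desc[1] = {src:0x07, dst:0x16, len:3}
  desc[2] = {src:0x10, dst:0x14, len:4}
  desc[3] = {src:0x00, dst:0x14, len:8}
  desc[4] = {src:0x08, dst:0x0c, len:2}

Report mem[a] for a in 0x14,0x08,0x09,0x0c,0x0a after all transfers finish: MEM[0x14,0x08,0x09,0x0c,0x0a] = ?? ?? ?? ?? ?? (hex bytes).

MEM[0x14,0x08,0x09,0x0c,0x0a] = ed cd 93 cd 32

  after D0: wrote 4B at 0x08 = cd9332cc
  after D1: wrote 3B at 0x16 = 38cd93
  after D2: wrote 4B at 0x14 = af911ae9
  after D3: wrote 8B at 0x14 = edefff76d256d238
  after D4: wrote 2B at 0x0c = cd93
query mem[0x14]=0xed, mem[0x08]=0xcd, mem[0x09]=0x93, mem[0x0c]=0xcd, mem[0x0a]=0x32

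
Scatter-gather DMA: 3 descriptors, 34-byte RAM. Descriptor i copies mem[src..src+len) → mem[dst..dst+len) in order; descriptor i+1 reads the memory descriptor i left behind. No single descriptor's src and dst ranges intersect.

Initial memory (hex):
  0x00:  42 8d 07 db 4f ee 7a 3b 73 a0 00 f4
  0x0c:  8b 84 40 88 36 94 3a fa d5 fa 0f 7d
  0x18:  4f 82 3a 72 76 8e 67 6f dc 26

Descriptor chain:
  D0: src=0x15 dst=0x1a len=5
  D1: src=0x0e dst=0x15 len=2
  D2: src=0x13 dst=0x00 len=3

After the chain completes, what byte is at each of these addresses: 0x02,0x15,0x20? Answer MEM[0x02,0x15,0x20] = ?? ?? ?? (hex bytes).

D0: mem[0x1a..0x1e] <- [fa 0f 7d 4f 82]
D1: mem[0x15..0x16] <- [40 88]
D2: mem[0x00..0x02] <- [fa d5 40]
query mem[0x02]=0x40, mem[0x15]=0x40, mem[0x20]=0xdc

MEM[0x02,0x15,0x20] = 40 40 dc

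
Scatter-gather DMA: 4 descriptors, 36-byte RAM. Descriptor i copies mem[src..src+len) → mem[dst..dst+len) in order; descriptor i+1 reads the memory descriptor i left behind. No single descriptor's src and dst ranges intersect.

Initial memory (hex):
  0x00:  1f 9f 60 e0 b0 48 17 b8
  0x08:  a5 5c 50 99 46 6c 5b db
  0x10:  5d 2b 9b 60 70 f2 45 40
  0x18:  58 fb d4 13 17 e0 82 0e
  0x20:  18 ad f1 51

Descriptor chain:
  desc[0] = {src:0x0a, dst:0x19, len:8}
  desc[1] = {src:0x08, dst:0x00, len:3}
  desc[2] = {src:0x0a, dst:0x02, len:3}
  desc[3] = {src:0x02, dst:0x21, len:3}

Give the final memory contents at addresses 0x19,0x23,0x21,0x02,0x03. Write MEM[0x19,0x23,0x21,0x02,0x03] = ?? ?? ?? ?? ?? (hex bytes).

D0: mem[0x19..0x20] <- [50 99 46 6c 5b db 5d 2b]
D1: mem[0x00..0x02] <- [a5 5c 50]
D2: mem[0x02..0x04] <- [50 99 46]
D3: mem[0x21..0x23] <- [50 99 46]
query mem[0x19]=0x50, mem[0x23]=0x46, mem[0x21]=0x50, mem[0x02]=0x50, mem[0x03]=0x99

MEM[0x19,0x23,0x21,0x02,0x03] = 50 46 50 50 99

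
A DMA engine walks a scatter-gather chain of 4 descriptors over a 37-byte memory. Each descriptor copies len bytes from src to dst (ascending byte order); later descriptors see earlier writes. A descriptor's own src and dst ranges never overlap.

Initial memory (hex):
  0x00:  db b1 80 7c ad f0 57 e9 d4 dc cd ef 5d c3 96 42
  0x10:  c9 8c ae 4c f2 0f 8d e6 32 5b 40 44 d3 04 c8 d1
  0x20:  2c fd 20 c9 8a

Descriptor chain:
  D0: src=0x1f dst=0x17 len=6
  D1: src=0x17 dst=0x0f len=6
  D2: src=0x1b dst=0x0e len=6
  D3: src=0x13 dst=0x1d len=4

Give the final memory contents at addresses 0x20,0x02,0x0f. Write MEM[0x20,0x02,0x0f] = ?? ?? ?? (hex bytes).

MEM[0x20,0x02,0x0f] = 8d 80 8a

#0 dst[0x17+6] := {0xd1,0x2c,0xfd,0x20,0xc9,0x8a}
#1 dst[0x0f+6] := {0xd1,0x2c,0xfd,0x20,0xc9,0x8a}
#2 dst[0x0e+6] := {0xc9,0x8a,0x04,0xc8,0xd1,0x2c}
#3 dst[0x1d+4] := {0x2c,0x8a,0x0f,0x8d}
query mem[0x20]=0x8d, mem[0x02]=0x80, mem[0x0f]=0x8a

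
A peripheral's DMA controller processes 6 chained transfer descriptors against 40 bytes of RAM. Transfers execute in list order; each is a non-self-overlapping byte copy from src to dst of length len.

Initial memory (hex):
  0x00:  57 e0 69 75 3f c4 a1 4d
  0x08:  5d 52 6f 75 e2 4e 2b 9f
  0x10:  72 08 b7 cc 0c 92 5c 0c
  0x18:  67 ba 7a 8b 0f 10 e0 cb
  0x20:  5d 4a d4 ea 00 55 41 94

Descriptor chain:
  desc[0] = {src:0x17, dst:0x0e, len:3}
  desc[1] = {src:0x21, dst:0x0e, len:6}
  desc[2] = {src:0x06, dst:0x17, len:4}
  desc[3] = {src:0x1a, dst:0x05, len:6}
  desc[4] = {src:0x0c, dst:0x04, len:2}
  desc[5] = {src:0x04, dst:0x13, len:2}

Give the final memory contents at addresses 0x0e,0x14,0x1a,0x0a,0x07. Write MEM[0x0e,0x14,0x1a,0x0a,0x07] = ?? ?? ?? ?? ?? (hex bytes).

MEM[0x0e,0x14,0x1a,0x0a,0x07] = 4a 4e 52 cb 0f

  after D0: wrote 3B at 0x0e = 0c67ba
  after D1: wrote 6B at 0x0e = 4ad4ea005541
  after D2: wrote 4B at 0x17 = a14d5d52
  after D3: wrote 6B at 0x05 = 528b0f10e0cb
  after D4: wrote 2B at 0x04 = e24e
  after D5: wrote 2B at 0x13 = e24e
query mem[0x0e]=0x4a, mem[0x14]=0x4e, mem[0x1a]=0x52, mem[0x0a]=0xcb, mem[0x07]=0x0f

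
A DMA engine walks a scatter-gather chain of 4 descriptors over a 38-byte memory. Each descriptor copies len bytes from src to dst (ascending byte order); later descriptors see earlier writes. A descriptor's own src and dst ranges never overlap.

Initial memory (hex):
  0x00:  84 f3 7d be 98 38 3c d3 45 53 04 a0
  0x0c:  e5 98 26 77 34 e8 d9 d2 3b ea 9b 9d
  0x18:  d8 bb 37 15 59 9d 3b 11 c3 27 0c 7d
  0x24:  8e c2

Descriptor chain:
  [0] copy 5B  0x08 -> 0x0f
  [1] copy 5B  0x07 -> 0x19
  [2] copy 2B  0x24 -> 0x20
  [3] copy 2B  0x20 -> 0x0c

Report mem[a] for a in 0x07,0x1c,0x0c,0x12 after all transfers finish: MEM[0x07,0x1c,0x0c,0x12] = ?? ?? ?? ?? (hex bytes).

MEM[0x07,0x1c,0x0c,0x12] = d3 04 8e a0

D0: mem[0x0f..0x13] <- [45 53 04 a0 e5]
D1: mem[0x19..0x1d] <- [d3 45 53 04 a0]
D2: mem[0x20..0x21] <- [8e c2]
D3: mem[0x0c..0x0d] <- [8e c2]
query mem[0x07]=0xd3, mem[0x1c]=0x04, mem[0x0c]=0x8e, mem[0x12]=0xa0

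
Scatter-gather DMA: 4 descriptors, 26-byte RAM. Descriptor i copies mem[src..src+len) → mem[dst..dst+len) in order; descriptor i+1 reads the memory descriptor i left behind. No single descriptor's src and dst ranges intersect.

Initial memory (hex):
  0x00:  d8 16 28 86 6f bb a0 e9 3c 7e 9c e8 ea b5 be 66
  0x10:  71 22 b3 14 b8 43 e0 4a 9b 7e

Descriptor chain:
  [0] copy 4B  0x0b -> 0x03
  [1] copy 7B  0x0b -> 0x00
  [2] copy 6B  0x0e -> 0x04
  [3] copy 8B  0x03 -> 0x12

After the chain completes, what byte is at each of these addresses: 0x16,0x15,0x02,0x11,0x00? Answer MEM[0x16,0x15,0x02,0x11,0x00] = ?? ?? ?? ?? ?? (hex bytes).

MEM[0x16,0x15,0x02,0x11,0x00] = 22 71 b5 22 e8

#0 dst[0x03+4] := {0xe8,0xea,0xb5,0xbe}
#1 dst[0x00+7] := {0xe8,0xea,0xb5,0xbe,0x66,0x71,0x22}
#2 dst[0x04+6] := {0xbe,0x66,0x71,0x22,0xb3,0x14}
#3 dst[0x12+8] := {0xbe,0xbe,0x66,0x71,0x22,0xb3,0x14,0x9c}
query mem[0x16]=0x22, mem[0x15]=0x71, mem[0x02]=0xb5, mem[0x11]=0x22, mem[0x00]=0xe8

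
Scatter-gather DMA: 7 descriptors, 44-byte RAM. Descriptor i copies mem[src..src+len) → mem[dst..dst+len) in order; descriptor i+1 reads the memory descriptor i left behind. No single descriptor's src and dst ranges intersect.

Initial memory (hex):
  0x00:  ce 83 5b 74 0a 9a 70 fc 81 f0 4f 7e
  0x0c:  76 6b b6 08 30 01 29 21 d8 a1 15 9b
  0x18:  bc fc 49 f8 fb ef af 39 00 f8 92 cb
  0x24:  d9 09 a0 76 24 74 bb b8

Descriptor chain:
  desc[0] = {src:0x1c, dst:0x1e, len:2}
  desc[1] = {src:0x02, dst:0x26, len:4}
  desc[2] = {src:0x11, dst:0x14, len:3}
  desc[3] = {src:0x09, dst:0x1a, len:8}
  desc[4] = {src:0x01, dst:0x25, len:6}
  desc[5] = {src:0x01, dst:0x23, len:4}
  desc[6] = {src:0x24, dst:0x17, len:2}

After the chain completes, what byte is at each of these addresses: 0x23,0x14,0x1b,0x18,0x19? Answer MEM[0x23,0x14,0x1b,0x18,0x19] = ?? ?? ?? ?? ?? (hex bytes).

[0] 0x1c->0x1e len=2 : fb ef
[1] 0x02->0x26 len=4 : 5b 74 0a 9a
[2] 0x11->0x14 len=3 : 01 29 21
[3] 0x09->0x1a len=8 : f0 4f 7e 76 6b b6 08 30
[4] 0x01->0x25 len=6 : 83 5b 74 0a 9a 70
[5] 0x01->0x23 len=4 : 83 5b 74 0a
[6] 0x24->0x17 len=2 : 5b 74
query mem[0x23]=0x83, mem[0x14]=0x01, mem[0x1b]=0x4f, mem[0x18]=0x74, mem[0x19]=0xfc

MEM[0x23,0x14,0x1b,0x18,0x19] = 83 01 4f 74 fc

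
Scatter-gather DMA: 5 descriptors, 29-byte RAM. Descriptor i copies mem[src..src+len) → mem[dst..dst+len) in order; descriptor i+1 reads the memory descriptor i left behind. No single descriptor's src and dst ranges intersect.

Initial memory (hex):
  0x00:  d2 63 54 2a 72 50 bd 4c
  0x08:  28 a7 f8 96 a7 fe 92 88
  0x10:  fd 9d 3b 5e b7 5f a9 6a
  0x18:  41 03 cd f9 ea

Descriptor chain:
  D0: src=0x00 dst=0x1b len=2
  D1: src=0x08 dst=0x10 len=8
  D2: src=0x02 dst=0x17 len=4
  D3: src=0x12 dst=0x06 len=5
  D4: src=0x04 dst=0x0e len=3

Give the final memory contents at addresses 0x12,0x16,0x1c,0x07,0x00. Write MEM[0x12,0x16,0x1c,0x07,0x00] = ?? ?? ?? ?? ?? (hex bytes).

#0 dst[0x1b+2] := {0xd2,0x63}
#1 dst[0x10+8] := {0x28,0xa7,0xf8,0x96,0xa7,0xfe,0x92,0x88}
#2 dst[0x17+4] := {0x54,0x2a,0x72,0x50}
#3 dst[0x06+5] := {0xf8,0x96,0xa7,0xfe,0x92}
#4 dst[0x0e+3] := {0x72,0x50,0xf8}
query mem[0x12]=0xf8, mem[0x16]=0x92, mem[0x1c]=0x63, mem[0x07]=0x96, mem[0x00]=0xd2

MEM[0x12,0x16,0x1c,0x07,0x00] = f8 92 63 96 d2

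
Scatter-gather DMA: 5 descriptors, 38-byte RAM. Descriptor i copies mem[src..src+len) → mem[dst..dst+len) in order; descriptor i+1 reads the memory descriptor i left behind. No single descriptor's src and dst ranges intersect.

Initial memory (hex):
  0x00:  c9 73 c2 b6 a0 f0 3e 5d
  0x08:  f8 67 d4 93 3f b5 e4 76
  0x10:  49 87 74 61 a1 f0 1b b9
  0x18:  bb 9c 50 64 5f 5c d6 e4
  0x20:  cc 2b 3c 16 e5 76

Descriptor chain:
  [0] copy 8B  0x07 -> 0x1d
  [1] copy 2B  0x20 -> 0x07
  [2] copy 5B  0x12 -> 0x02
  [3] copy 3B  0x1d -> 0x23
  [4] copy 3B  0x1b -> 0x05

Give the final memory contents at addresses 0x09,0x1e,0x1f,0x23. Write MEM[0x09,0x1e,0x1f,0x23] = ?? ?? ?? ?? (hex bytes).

D0: mem[0x1d..0x24] <- [5d f8 67 d4 93 3f b5 e4]
D1: mem[0x07..0x08] <- [d4 93]
D2: mem[0x02..0x06] <- [74 61 a1 f0 1b]
D3: mem[0x23..0x25] <- [5d f8 67]
D4: mem[0x05..0x07] <- [64 5f 5d]
query mem[0x09]=0x67, mem[0x1e]=0xf8, mem[0x1f]=0x67, mem[0x23]=0x5d

MEM[0x09,0x1e,0x1f,0x23] = 67 f8 67 5d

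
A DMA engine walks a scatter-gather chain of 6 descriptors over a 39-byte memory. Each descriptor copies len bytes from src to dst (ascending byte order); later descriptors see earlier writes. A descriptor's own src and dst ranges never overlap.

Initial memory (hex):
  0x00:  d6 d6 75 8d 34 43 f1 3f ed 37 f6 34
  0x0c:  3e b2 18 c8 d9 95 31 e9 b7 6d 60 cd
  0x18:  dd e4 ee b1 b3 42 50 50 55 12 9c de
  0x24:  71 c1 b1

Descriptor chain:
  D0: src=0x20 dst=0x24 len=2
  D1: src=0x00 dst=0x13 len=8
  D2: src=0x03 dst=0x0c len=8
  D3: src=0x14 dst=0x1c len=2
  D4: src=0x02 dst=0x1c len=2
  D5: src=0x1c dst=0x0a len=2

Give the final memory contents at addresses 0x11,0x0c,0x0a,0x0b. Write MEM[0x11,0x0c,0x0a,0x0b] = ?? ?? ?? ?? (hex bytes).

#0 dst[0x24+2] := {0x55,0x12}
#1 dst[0x13+8] := {0xd6,0xd6,0x75,0x8d,0x34,0x43,0xf1,0x3f}
#2 dst[0x0c+8] := {0x8d,0x34,0x43,0xf1,0x3f,0xed,0x37,0xf6}
#3 dst[0x1c+2] := {0xd6,0x75}
#4 dst[0x1c+2] := {0x75,0x8d}
#5 dst[0x0a+2] := {0x75,0x8d}
query mem[0x11]=0xed, mem[0x0c]=0x8d, mem[0x0a]=0x75, mem[0x0b]=0x8d

MEM[0x11,0x0c,0x0a,0x0b] = ed 8d 75 8d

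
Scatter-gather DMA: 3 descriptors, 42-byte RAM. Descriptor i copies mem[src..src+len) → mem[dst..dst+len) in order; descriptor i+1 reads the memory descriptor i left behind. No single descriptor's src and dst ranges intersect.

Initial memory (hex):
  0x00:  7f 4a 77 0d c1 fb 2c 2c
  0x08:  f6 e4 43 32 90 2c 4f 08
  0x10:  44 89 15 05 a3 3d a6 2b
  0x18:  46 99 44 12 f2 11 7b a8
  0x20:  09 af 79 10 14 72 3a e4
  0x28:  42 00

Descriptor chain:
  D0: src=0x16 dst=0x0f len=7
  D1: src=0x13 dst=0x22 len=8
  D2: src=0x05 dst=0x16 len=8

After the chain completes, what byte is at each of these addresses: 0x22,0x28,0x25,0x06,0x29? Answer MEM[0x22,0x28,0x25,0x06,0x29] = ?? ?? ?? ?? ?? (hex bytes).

MEM[0x22,0x28,0x25,0x06,0x29] = 44 99 a6 2c 44

#0 dst[0x0f+7] := {0xa6,0x2b,0x46,0x99,0x44,0x12,0xf2}
#1 dst[0x22+8] := {0x44,0x12,0xf2,0xa6,0x2b,0x46,0x99,0x44}
#2 dst[0x16+8] := {0xfb,0x2c,0x2c,0xf6,0xe4,0x43,0x32,0x90}
query mem[0x22]=0x44, mem[0x28]=0x99, mem[0x25]=0xa6, mem[0x06]=0x2c, mem[0x29]=0x44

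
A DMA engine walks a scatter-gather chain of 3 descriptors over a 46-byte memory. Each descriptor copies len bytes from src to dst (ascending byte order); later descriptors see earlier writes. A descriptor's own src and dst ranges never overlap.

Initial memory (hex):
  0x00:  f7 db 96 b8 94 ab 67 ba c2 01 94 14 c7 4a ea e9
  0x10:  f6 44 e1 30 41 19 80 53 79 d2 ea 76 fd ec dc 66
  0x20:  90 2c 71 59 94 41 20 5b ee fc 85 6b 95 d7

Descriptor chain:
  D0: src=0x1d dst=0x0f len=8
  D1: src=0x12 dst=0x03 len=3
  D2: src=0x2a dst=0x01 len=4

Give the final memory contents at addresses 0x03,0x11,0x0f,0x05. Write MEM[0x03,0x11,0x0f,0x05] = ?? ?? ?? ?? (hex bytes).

MEM[0x03,0x11,0x0f,0x05] = 95 66 ec 71

#0 dst[0x0f+8] := {0xec,0xdc,0x66,0x90,0x2c,0x71,0x59,0x94}
#1 dst[0x03+3] := {0x90,0x2c,0x71}
#2 dst[0x01+4] := {0x85,0x6b,0x95,0xd7}
query mem[0x03]=0x95, mem[0x11]=0x66, mem[0x0f]=0xec, mem[0x05]=0x71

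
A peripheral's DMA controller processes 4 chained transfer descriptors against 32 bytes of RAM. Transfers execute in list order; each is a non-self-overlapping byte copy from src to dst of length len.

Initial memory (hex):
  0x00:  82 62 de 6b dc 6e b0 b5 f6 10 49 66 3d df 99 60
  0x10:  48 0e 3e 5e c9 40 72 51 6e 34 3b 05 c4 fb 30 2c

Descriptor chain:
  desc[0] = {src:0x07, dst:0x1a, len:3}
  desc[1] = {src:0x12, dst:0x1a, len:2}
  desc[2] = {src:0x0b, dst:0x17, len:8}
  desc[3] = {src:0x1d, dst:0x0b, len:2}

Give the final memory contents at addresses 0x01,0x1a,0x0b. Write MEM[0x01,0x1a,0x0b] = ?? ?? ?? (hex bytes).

[0] 0x07->0x1a len=3 : b5 f6 10
[1] 0x12->0x1a len=2 : 3e 5e
[2] 0x0b->0x17 len=8 : 66 3d df 99 60 48 0e 3e
[3] 0x1d->0x0b len=2 : 0e 3e
query mem[0x01]=0x62, mem[0x1a]=0x99, mem[0x0b]=0x0e

MEM[0x01,0x1a,0x0b] = 62 99 0e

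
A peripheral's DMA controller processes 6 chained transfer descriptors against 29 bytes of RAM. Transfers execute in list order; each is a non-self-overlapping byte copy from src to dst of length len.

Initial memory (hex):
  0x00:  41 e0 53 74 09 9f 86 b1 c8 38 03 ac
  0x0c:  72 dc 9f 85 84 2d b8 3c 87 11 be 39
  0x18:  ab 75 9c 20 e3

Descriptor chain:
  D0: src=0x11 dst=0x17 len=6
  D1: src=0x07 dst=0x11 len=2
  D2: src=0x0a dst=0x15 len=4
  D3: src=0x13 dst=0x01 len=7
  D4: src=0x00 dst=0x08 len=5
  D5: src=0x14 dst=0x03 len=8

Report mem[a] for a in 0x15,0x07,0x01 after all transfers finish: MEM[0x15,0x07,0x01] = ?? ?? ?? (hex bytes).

MEM[0x15,0x07,0x01] = 03 dc 3c

  after D0: wrote 6B at 0x17 = 2db83c8711be
  after D1: wrote 2B at 0x11 = b1c8
  after D2: wrote 4B at 0x15 = 03ac72dc
  after D3: wrote 7B at 0x01 = 3c8703ac72dc3c
  after D4: wrote 5B at 0x08 = 413c8703ac
  after D5: wrote 8B at 0x03 = 8703ac72dc3c8711
query mem[0x15]=0x03, mem[0x07]=0xdc, mem[0x01]=0x3c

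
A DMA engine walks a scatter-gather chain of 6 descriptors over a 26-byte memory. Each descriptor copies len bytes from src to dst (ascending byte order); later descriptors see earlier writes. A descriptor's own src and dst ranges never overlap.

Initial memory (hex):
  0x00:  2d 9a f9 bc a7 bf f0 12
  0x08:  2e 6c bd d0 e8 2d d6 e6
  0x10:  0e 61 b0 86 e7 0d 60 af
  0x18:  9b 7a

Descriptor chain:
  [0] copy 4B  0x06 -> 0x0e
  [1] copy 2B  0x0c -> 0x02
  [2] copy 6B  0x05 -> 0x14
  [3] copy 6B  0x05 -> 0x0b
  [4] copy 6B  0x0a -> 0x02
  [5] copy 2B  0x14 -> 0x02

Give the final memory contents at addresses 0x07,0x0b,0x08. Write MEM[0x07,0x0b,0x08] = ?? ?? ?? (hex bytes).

MEM[0x07,0x0b,0x08] = 6c bf 2e

D0: mem[0x0e..0x11] <- [f0 12 2e 6c]
D1: mem[0x02..0x03] <- [e8 2d]
D2: mem[0x14..0x19] <- [bf f0 12 2e 6c bd]
D3: mem[0x0b..0x10] <- [bf f0 12 2e 6c bd]
D4: mem[0x02..0x07] <- [bd bf f0 12 2e 6c]
D5: mem[0x02..0x03] <- [bf f0]
query mem[0x07]=0x6c, mem[0x0b]=0xbf, mem[0x08]=0x2e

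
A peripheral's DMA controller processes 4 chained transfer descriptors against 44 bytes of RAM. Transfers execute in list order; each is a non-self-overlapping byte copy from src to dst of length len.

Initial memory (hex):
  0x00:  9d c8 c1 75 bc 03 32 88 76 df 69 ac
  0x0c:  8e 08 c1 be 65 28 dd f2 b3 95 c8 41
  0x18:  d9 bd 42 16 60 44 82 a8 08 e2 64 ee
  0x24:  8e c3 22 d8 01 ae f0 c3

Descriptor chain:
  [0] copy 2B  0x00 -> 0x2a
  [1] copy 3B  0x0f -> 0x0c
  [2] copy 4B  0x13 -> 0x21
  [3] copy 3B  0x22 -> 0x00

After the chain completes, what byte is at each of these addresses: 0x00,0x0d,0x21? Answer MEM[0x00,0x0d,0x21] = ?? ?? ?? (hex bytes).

#0 dst[0x2a+2] := {0x9d,0xc8}
#1 dst[0x0c+3] := {0xbe,0x65,0x28}
#2 dst[0x21+4] := {0xf2,0xb3,0x95,0xc8}
#3 dst[0x00+3] := {0xb3,0x95,0xc8}
query mem[0x00]=0xb3, mem[0x0d]=0x65, mem[0x21]=0xf2

MEM[0x00,0x0d,0x21] = b3 65 f2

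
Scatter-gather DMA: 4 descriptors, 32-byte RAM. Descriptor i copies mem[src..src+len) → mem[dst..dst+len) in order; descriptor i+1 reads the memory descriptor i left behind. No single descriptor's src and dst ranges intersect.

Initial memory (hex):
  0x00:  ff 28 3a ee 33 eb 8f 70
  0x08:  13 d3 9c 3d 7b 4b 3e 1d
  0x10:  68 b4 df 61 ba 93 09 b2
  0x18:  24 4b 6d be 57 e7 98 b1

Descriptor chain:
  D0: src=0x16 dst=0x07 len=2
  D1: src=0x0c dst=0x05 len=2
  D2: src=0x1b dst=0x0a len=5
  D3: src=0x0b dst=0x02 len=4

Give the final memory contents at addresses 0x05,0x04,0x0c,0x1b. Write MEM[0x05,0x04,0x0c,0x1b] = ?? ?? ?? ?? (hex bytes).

MEM[0x05,0x04,0x0c,0x1b] = b1 98 e7 be

#0 dst[0x07+2] := {0x09,0xb2}
#1 dst[0x05+2] := {0x7b,0x4b}
#2 dst[0x0a+5] := {0xbe,0x57,0xe7,0x98,0xb1}
#3 dst[0x02+4] := {0x57,0xe7,0x98,0xb1}
query mem[0x05]=0xb1, mem[0x04]=0x98, mem[0x0c]=0xe7, mem[0x1b]=0xbe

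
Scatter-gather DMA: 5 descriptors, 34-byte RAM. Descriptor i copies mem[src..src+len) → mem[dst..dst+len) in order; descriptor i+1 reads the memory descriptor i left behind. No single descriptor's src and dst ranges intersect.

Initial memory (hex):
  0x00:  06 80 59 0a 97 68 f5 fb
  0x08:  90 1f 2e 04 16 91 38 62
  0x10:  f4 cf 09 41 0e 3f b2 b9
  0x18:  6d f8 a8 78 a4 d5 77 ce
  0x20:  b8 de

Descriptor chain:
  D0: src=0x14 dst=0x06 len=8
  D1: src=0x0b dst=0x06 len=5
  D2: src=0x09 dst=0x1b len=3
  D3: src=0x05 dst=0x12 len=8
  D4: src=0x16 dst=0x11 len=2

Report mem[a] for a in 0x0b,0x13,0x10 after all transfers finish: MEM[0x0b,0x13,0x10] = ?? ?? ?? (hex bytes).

[0] 0x14->0x06 len=8 : 0e 3f b2 b9 6d f8 a8 78
[1] 0x0b->0x06 len=5 : f8 a8 78 38 62
[2] 0x09->0x1b len=3 : 38 62 f8
[3] 0x05->0x12 len=8 : 68 f8 a8 78 38 62 f8 a8
[4] 0x16->0x11 len=2 : 38 62
query mem[0x0b]=0xf8, mem[0x13]=0xf8, mem[0x10]=0xf4

MEM[0x0b,0x13,0x10] = f8 f8 f4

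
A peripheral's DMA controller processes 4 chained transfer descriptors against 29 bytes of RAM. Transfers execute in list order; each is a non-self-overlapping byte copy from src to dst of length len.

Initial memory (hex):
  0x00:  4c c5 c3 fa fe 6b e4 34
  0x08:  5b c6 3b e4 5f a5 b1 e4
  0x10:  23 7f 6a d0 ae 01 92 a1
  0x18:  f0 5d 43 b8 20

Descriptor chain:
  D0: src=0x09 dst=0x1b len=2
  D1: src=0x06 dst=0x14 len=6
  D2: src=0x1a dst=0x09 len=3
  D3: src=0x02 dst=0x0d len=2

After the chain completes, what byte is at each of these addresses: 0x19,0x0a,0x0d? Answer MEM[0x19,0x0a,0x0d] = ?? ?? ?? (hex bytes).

D0: mem[0x1b..0x1c] <- [c6 3b]
D1: mem[0x14..0x19] <- [e4 34 5b c6 3b e4]
D2: mem[0x09..0x0b] <- [43 c6 3b]
D3: mem[0x0d..0x0e] <- [c3 fa]
query mem[0x19]=0xe4, mem[0x0a]=0xc6, mem[0x0d]=0xc3

MEM[0x19,0x0a,0x0d] = e4 c6 c3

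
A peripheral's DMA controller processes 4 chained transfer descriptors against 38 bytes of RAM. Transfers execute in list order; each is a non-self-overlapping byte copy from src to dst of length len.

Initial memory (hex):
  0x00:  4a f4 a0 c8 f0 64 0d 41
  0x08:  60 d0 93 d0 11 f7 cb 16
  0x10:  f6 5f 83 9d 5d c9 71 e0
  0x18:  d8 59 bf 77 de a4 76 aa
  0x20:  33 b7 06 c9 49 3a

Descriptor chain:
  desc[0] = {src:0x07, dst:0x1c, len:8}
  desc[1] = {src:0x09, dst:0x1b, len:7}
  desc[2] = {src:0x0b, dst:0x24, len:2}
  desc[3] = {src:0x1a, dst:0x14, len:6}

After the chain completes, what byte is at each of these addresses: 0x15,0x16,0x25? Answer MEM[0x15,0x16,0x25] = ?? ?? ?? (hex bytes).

#0 dst[0x1c+8] := {0x41,0x60,0xd0,0x93,0xd0,0x11,0xf7,0xcb}
#1 dst[0x1b+7] := {0xd0,0x93,0xd0,0x11,0xf7,0xcb,0x16}
#2 dst[0x24+2] := {0xd0,0x11}
#3 dst[0x14+6] := {0xbf,0xd0,0x93,0xd0,0x11,0xf7}
query mem[0x15]=0xd0, mem[0x16]=0x93, mem[0x25]=0x11

MEM[0x15,0x16,0x25] = d0 93 11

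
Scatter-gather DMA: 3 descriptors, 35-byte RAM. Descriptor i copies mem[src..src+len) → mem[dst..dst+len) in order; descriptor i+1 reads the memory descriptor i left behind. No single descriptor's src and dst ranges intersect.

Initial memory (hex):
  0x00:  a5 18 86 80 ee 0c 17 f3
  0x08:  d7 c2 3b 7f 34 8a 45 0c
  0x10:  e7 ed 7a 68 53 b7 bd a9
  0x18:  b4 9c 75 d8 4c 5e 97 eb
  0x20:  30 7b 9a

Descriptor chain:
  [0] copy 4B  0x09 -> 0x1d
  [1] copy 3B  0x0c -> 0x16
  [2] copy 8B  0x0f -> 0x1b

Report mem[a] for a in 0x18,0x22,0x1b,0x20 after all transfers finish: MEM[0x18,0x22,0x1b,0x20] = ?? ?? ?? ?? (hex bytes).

[0] 0x09->0x1d len=4 : c2 3b 7f 34
[1] 0x0c->0x16 len=3 : 34 8a 45
[2] 0x0f->0x1b len=8 : 0c e7 ed 7a 68 53 b7 34
query mem[0x18]=0x45, mem[0x22]=0x34, mem[0x1b]=0x0c, mem[0x20]=0x53

MEM[0x18,0x22,0x1b,0x20] = 45 34 0c 53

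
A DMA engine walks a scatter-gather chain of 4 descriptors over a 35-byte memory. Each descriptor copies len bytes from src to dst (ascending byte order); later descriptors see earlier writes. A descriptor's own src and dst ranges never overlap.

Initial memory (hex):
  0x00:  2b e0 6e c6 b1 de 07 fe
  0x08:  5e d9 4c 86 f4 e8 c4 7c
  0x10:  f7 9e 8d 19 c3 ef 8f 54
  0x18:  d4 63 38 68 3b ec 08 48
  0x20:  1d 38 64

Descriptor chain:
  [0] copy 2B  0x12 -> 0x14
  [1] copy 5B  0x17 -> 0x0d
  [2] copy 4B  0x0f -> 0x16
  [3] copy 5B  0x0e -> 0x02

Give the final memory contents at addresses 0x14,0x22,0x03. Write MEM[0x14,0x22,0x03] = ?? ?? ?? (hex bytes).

  after D0: wrote 2B at 0x14 = 8d19
  after D1: wrote 5B at 0x0d = 54d4633868
  after D2: wrote 4B at 0x16 = 6338688d
  after D3: wrote 5B at 0x02 = d46338688d
query mem[0x14]=0x8d, mem[0x22]=0x64, mem[0x03]=0x63

MEM[0x14,0x22,0x03] = 8d 64 63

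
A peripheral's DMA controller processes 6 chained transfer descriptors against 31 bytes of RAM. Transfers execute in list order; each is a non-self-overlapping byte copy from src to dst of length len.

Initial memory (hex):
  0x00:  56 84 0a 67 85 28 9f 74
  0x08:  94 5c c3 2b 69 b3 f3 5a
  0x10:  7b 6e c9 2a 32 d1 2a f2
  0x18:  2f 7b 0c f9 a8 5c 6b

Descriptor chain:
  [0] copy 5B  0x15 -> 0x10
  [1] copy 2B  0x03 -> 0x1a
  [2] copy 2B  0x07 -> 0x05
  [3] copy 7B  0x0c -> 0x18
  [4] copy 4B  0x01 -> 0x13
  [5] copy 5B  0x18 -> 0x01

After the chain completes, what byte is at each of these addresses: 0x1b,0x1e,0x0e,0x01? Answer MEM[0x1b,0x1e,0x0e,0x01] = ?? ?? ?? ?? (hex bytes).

MEM[0x1b,0x1e,0x0e,0x01] = 5a f2 f3 69

#0 dst[0x10+5] := {0xd1,0x2a,0xf2,0x2f,0x7b}
#1 dst[0x1a+2] := {0x67,0x85}
#2 dst[0x05+2] := {0x74,0x94}
#3 dst[0x18+7] := {0x69,0xb3,0xf3,0x5a,0xd1,0x2a,0xf2}
#4 dst[0x13+4] := {0x84,0x0a,0x67,0x85}
#5 dst[0x01+5] := {0x69,0xb3,0xf3,0x5a,0xd1}
query mem[0x1b]=0x5a, mem[0x1e]=0xf2, mem[0x0e]=0xf3, mem[0x01]=0x69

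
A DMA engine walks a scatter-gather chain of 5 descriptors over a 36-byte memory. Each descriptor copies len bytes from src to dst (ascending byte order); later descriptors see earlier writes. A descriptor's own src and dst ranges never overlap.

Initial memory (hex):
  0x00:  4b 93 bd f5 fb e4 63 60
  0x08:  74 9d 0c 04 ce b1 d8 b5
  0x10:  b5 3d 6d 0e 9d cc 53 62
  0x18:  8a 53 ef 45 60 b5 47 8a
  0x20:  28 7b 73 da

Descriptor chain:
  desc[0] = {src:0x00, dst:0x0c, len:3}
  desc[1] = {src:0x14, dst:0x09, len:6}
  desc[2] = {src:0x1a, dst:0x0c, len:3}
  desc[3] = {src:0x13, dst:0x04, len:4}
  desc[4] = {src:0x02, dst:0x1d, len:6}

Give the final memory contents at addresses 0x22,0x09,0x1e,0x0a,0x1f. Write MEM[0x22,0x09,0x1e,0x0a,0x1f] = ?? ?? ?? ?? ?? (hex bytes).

MEM[0x22,0x09,0x1e,0x0a,0x1f] = 53 9d f5 cc 0e

[0] 0x00->0x0c len=3 : 4b 93 bd
[1] 0x14->0x09 len=6 : 9d cc 53 62 8a 53
[2] 0x1a->0x0c len=3 : ef 45 60
[3] 0x13->0x04 len=4 : 0e 9d cc 53
[4] 0x02->0x1d len=6 : bd f5 0e 9d cc 53
query mem[0x22]=0x53, mem[0x09]=0x9d, mem[0x1e]=0xf5, mem[0x0a]=0xcc, mem[0x1f]=0x0e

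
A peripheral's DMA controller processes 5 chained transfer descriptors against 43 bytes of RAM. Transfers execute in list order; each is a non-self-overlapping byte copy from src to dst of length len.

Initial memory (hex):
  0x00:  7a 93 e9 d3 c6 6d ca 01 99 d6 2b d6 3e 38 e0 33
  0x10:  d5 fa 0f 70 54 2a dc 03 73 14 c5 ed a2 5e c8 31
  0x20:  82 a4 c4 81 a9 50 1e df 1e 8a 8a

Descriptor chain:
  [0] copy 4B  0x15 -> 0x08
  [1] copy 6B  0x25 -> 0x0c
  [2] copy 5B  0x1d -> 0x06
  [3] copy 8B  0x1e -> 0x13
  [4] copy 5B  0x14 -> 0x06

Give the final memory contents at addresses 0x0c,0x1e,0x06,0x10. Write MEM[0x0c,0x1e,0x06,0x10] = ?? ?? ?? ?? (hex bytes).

  after D0: wrote 4B at 0x08 = 2adc0373
  after D1: wrote 6B at 0x0c = 501edf1e8a8a
  after D2: wrote 5B at 0x06 = 5ec83182a4
  after D3: wrote 8B at 0x13 = c83182a4c481a950
  after D4: wrote 5B at 0x06 = 3182a4c481
query mem[0x0c]=0x50, mem[0x1e]=0xc8, mem[0x06]=0x31, mem[0x10]=0x8a

MEM[0x0c,0x1e,0x06,0x10] = 50 c8 31 8a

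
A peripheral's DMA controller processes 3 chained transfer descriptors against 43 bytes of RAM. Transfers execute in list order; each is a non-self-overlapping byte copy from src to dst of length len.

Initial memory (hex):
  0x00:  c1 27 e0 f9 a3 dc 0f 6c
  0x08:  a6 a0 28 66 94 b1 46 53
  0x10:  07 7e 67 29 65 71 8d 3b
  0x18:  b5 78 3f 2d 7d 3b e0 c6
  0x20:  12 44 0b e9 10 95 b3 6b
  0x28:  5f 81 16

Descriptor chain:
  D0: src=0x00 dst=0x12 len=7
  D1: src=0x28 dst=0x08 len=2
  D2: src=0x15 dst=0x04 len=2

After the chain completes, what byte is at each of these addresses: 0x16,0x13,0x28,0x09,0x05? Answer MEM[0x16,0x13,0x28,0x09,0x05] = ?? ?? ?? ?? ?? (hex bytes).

  after D0: wrote 7B at 0x12 = c127e0f9a3dc0f
  after D1: wrote 2B at 0x08 = 5f81
  after D2: wrote 2B at 0x04 = f9a3
query mem[0x16]=0xa3, mem[0x13]=0x27, mem[0x28]=0x5f, mem[0x09]=0x81, mem[0x05]=0xa3

MEM[0x16,0x13,0x28,0x09,0x05] = a3 27 5f 81 a3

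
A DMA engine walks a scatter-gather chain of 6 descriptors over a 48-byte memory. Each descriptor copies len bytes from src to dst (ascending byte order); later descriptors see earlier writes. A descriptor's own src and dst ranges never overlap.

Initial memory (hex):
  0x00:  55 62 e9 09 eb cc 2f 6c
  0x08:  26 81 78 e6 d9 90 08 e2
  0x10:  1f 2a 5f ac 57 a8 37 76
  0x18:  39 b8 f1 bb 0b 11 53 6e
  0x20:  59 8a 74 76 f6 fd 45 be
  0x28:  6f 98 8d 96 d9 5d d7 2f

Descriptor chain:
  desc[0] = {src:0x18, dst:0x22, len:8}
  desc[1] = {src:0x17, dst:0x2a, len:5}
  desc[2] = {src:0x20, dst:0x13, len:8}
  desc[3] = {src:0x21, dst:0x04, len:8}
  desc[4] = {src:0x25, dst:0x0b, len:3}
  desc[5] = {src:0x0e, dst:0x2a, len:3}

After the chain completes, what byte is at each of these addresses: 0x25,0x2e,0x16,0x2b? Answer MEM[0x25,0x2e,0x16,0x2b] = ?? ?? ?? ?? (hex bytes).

  after D0: wrote 8B at 0x22 = 39b8f1bb0b11536e
  after D1: wrote 5B at 0x2a = 7639b8f1bb
  after D2: wrote 8B at 0x13 = 598a39b8f1bb0b11
  after D3: wrote 8B at 0x04 = 8a39b8f1bb0b1153
  after D4: wrote 3B at 0x0b = bb0b11
  after D5: wrote 3B at 0x2a = 08e21f
query mem[0x25]=0xbb, mem[0x2e]=0xbb, mem[0x16]=0xb8, mem[0x2b]=0xe2

MEM[0x25,0x2e,0x16,0x2b] = bb bb b8 e2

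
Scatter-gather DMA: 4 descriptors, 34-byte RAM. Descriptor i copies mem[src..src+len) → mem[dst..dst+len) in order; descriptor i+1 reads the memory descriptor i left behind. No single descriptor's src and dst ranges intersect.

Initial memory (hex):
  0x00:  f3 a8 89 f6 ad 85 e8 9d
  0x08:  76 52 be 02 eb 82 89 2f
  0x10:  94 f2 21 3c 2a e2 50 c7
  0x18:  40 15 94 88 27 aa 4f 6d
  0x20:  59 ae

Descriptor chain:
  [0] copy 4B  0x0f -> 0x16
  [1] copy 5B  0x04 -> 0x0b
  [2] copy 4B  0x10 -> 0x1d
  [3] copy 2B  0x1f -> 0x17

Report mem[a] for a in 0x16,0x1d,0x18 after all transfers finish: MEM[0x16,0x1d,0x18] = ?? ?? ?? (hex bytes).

MEM[0x16,0x1d,0x18] = 2f 94 3c

[0] 0x0f->0x16 len=4 : 2f 94 f2 21
[1] 0x04->0x0b len=5 : ad 85 e8 9d 76
[2] 0x10->0x1d len=4 : 94 f2 21 3c
[3] 0x1f->0x17 len=2 : 21 3c
query mem[0x16]=0x2f, mem[0x1d]=0x94, mem[0x18]=0x3c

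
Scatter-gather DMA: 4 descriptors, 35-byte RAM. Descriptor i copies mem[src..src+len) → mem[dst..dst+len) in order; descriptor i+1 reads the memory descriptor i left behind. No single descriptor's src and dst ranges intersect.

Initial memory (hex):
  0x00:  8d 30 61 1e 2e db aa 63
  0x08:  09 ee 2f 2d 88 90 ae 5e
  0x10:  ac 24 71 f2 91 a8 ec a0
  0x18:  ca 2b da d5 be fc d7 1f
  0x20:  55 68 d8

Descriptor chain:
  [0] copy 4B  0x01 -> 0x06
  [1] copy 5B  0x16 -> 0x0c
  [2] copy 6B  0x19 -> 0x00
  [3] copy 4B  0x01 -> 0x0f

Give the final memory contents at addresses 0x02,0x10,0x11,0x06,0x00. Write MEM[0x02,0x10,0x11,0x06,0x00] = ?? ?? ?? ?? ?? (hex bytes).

  after D0: wrote 4B at 0x06 = 30611e2e
  after D1: wrote 5B at 0x0c = eca0ca2bda
  after D2: wrote 6B at 0x00 = 2bdad5befcd7
  after D3: wrote 4B at 0x0f = dad5befc
query mem[0x02]=0xd5, mem[0x10]=0xd5, mem[0x11]=0xbe, mem[0x06]=0x30, mem[0x00]=0x2b

MEM[0x02,0x10,0x11,0x06,0x00] = d5 d5 be 30 2b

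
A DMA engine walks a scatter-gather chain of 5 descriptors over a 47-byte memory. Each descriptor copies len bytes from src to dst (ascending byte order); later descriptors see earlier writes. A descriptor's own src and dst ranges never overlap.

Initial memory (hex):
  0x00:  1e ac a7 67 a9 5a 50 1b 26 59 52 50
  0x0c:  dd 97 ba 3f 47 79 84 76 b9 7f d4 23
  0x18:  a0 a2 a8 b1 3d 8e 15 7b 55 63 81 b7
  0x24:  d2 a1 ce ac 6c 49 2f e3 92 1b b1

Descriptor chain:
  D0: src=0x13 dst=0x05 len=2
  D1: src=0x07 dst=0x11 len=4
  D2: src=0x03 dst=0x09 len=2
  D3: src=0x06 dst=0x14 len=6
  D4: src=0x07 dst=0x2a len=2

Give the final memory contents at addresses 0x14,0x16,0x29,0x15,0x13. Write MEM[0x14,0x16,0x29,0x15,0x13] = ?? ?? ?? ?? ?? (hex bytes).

MEM[0x14,0x16,0x29,0x15,0x13] = b9 26 49 1b 59

#0 dst[0x05+2] := {0x76,0xb9}
#1 dst[0x11+4] := {0x1b,0x26,0x59,0x52}
#2 dst[0x09+2] := {0x67,0xa9}
#3 dst[0x14+6] := {0xb9,0x1b,0x26,0x67,0xa9,0x50}
#4 dst[0x2a+2] := {0x1b,0x26}
query mem[0x14]=0xb9, mem[0x16]=0x26, mem[0x29]=0x49, mem[0x15]=0x1b, mem[0x13]=0x59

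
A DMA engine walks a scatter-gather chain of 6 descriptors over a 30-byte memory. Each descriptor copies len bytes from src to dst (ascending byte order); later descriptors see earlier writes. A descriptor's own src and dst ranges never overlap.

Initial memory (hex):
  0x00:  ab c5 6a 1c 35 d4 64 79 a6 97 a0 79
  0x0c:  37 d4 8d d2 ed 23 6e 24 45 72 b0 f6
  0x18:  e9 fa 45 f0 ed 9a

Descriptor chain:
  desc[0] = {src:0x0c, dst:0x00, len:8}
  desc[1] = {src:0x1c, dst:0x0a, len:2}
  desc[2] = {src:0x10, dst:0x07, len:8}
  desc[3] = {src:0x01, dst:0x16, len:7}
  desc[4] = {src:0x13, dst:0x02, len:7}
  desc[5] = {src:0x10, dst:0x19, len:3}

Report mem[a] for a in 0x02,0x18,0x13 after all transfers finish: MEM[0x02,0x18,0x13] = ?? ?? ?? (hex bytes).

MEM[0x02,0x18,0x13] = 24 d2 24

  after D0: wrote 8B at 0x00 = 37d48dd2ed236e24
  after D1: wrote 2B at 0x0a = ed9a
  after D2: wrote 8B at 0x07 = ed236e244572b0f6
  after D3: wrote 7B at 0x16 = d48dd2ed236eed
  after D4: wrote 7B at 0x02 = 244572d48dd2ed
  after D5: wrote 3B at 0x19 = ed236e
query mem[0x02]=0x24, mem[0x18]=0xd2, mem[0x13]=0x24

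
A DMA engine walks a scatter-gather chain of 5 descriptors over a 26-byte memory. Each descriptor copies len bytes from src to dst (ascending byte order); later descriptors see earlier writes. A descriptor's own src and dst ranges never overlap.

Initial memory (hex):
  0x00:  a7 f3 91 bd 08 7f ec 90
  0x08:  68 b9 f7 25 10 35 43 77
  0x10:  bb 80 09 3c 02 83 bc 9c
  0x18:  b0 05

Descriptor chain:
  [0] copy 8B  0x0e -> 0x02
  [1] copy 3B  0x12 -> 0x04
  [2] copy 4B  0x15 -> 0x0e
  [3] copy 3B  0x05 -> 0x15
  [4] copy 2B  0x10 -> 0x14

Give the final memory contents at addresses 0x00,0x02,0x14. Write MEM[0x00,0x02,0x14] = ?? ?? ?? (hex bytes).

MEM[0x00,0x02,0x14] = a7 43 9c

D0: mem[0x02..0x09] <- [43 77 bb 80 09 3c 02 83]
D1: mem[0x04..0x06] <- [09 3c 02]
D2: mem[0x0e..0x11] <- [83 bc 9c b0]
D3: mem[0x15..0x17] <- [3c 02 3c]
D4: mem[0x14..0x15] <- [9c b0]
query mem[0x00]=0xa7, mem[0x02]=0x43, mem[0x14]=0x9c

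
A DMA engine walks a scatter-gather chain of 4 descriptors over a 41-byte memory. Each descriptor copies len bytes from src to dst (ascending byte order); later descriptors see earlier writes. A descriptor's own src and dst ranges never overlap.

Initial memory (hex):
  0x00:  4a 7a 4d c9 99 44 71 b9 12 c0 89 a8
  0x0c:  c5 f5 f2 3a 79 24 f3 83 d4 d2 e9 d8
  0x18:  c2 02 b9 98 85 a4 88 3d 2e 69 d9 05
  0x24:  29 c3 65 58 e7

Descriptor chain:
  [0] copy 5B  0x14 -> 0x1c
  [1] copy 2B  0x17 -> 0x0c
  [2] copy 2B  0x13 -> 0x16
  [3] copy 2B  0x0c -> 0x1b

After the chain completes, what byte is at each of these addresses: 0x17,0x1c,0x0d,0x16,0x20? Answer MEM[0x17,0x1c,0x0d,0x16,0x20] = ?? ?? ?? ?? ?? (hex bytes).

D0: mem[0x1c..0x20] <- [d4 d2 e9 d8 c2]
D1: mem[0x0c..0x0d] <- [d8 c2]
D2: mem[0x16..0x17] <- [83 d4]
D3: mem[0x1b..0x1c] <- [d8 c2]
query mem[0x17]=0xd4, mem[0x1c]=0xc2, mem[0x0d]=0xc2, mem[0x16]=0x83, mem[0x20]=0xc2

MEM[0x17,0x1c,0x0d,0x16,0x20] = d4 c2 c2 83 c2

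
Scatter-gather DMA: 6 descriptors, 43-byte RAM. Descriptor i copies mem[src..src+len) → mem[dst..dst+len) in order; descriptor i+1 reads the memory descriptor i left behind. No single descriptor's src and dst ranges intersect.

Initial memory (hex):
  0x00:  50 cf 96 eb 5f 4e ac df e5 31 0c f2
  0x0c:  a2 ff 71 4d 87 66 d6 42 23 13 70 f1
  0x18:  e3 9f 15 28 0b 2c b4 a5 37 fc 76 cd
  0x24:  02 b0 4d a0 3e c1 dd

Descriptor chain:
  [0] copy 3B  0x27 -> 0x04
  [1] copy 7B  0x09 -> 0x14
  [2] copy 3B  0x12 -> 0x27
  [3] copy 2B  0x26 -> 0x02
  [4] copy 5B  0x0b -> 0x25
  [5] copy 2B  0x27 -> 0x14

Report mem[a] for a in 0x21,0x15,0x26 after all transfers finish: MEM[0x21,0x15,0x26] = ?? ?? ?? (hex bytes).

[0] 0x27->0x04 len=3 : a0 3e c1
[1] 0x09->0x14 len=7 : 31 0c f2 a2 ff 71 4d
[2] 0x12->0x27 len=3 : d6 42 31
[3] 0x26->0x02 len=2 : 4d d6
[4] 0x0b->0x25 len=5 : f2 a2 ff 71 4d
[5] 0x27->0x14 len=2 : ff 71
query mem[0x21]=0xfc, mem[0x15]=0x71, mem[0x26]=0xa2

MEM[0x21,0x15,0x26] = fc 71 a2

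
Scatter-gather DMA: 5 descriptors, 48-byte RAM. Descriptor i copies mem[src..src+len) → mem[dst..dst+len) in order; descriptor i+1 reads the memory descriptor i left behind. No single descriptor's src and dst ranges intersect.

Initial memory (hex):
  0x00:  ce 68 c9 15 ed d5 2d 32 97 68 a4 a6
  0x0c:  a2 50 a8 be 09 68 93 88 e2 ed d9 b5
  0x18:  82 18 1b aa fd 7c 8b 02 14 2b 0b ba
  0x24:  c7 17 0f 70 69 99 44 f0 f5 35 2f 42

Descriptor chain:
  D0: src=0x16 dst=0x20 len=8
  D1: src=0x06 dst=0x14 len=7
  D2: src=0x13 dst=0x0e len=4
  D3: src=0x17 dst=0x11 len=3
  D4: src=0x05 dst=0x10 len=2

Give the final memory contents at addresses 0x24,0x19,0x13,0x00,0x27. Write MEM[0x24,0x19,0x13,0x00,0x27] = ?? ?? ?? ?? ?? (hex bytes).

[0] 0x16->0x20 len=8 : d9 b5 82 18 1b aa fd 7c
[1] 0x06->0x14 len=7 : 2d 32 97 68 a4 a6 a2
[2] 0x13->0x0e len=4 : 88 2d 32 97
[3] 0x17->0x11 len=3 : 68 a4 a6
[4] 0x05->0x10 len=2 : d5 2d
query mem[0x24]=0x1b, mem[0x19]=0xa6, mem[0x13]=0xa6, mem[0x00]=0xce, mem[0x27]=0x7c

MEM[0x24,0x19,0x13,0x00,0x27] = 1b a6 a6 ce 7c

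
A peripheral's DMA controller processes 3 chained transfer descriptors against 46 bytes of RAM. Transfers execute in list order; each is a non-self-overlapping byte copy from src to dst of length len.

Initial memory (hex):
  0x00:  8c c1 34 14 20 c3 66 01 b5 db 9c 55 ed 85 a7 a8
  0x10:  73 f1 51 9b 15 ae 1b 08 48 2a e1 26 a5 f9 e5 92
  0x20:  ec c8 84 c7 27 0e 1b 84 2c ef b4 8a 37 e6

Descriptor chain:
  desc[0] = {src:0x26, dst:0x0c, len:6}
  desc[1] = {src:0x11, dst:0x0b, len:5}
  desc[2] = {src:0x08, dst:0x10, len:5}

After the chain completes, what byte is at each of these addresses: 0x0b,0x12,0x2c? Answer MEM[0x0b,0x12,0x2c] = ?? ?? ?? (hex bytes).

MEM[0x0b,0x12,0x2c] = 8a 9c 37

  after D0: wrote 6B at 0x0c = 1b842cefb48a
  after D1: wrote 5B at 0x0b = 8a519b15ae
  after D2: wrote 5B at 0x10 = b5db9c8a51
query mem[0x0b]=0x8a, mem[0x12]=0x9c, mem[0x2c]=0x37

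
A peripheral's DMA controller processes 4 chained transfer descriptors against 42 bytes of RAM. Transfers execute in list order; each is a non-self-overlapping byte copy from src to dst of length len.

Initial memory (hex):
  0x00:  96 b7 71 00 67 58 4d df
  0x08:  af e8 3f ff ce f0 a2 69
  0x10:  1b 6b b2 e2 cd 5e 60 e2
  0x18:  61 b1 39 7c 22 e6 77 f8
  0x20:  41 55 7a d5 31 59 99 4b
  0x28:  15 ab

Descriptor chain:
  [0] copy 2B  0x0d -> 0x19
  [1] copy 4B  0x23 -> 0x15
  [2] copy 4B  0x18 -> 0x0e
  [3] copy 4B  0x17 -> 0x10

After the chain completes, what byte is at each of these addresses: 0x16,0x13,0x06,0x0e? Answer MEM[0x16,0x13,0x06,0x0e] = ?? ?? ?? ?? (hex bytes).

MEM[0x16,0x13,0x06,0x0e] = 31 a2 4d 99

D0: mem[0x19..0x1a] <- [f0 a2]
D1: mem[0x15..0x18] <- [d5 31 59 99]
D2: mem[0x0e..0x11] <- [99 f0 a2 7c]
D3: mem[0x10..0x13] <- [59 99 f0 a2]
query mem[0x16]=0x31, mem[0x13]=0xa2, mem[0x06]=0x4d, mem[0x0e]=0x99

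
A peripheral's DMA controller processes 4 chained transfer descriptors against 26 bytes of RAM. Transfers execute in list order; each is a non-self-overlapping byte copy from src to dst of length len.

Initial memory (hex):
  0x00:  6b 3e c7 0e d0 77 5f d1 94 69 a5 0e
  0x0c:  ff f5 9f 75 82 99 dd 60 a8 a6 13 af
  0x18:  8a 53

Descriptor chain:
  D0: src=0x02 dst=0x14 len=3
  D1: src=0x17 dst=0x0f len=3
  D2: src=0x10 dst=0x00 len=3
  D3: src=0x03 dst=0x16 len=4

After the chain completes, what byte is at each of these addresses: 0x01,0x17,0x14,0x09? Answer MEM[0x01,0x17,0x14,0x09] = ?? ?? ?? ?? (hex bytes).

  after D0: wrote 3B at 0x14 = c70ed0
  after D1: wrote 3B at 0x0f = af8a53
  after D2: wrote 3B at 0x00 = 8a53dd
  after D3: wrote 4B at 0x16 = 0ed0775f
query mem[0x01]=0x53, mem[0x17]=0xd0, mem[0x14]=0xc7, mem[0x09]=0x69

MEM[0x01,0x17,0x14,0x09] = 53 d0 c7 69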